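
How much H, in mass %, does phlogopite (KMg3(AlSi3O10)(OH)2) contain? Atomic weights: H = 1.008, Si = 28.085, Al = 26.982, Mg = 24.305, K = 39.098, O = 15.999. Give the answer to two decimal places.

Molar mass of KMg3(AlSi3O10)(OH)2: 1·39.098 + 3·24.305 + 1·26.982 + 3·28.085 + 12·15.999 + 2·1.008 = 417.254 g/mol.
Mass of H per formula unit: 2 × 1.008 = 2.016 g.
Weight fraction H = 2.016 / 417.254 = 0.0048.

0.48 mass %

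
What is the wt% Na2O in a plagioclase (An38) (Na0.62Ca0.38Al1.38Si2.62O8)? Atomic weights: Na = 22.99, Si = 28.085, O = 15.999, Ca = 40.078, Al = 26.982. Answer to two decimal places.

7.16 wt%

Formula mass = 268.293 g/mol.
0.62 Na → 0.3100 mol Na2O per formula unit; M(Na2O) = 61.979, so Na2O mass = 19.213 g.
19.213/268.293 × 100 = 7.16 wt%.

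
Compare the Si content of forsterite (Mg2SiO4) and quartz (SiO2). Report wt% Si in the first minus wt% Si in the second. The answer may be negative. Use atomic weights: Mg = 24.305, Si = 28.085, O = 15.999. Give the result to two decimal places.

-26.78 percentage points

First mineral: 28.085 g Si in 140.691 g formula = 19.96 wt% Si.
Second mineral: 28.085 g Si in 60.083 g formula = 46.74 wt% Si.
19.96% − 46.74% gives a difference of -26.78 percentage points.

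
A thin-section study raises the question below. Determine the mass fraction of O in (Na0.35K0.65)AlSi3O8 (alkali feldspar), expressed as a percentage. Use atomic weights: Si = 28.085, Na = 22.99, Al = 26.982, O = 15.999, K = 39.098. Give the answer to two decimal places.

46.94 mass %

M((Na0.35K0.65)AlSi3O8) = 272.689 g/mol.
O contributes 8 × 15.999 = 127.992 g per mole.
127.992/272.689 = 0.4694 → 46.94%.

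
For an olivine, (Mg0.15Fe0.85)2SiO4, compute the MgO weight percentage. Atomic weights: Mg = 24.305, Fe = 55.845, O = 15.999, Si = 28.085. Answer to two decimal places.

Formula mass = 194.309 g/mol.
0.30 Mg → 0.3000 mol MgO per formula unit; M(MgO) = 40.304, so MgO mass = 12.091 g.
12.091/194.309 × 100 = 6.22 wt%.

6.22 wt%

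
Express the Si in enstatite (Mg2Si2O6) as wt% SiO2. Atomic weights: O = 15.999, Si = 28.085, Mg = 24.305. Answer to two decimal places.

M(Mg2Si2O6) = 200.774 g/mol; M(SiO2) = 60.083 g/mol.
Moles SiO2 per formula unit = 2 Si ÷ 1 = 2.0000.
SiO2 fraction = (2.0000 × 60.083) / 200.774 = 120.166/200.774 = 0.5985.

59.85 wt%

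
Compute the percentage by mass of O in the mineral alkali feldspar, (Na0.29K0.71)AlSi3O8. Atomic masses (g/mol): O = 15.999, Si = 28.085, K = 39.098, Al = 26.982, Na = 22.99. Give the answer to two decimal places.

Molar mass of (Na0.29K0.71)AlSi3O8: 0.29*22.99 + 0.71*39.098 + 1*26.982 + 3*28.085 + 8*15.999 = 273.656 g/mol.
Mass of O per formula unit: 8 × 15.999 = 127.992 g.
Weight fraction O = 127.992 / 273.656 = 0.4677.

46.77 wt%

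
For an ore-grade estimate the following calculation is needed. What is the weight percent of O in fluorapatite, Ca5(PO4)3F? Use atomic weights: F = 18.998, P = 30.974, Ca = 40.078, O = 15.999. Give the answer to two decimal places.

M(Ca5(PO4)3F) = 504.298 g/mol.
O contributes 12 × 15.999 = 191.988 g per mole.
191.988/504.298 = 0.3807 → 38.07%.

38.07 wt%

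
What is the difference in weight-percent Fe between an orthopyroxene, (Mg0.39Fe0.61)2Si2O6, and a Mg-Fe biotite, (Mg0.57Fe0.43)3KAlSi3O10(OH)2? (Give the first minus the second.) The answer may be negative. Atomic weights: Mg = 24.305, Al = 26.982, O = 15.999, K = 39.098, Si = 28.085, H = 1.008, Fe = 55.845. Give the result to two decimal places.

12.75 percentage points

M((Mg0.39Fe0.61)2Si2O6) = 239.253 g/mol, so wt% Fe = 68.131/239.253 × 100 = 28.48%.
M((Mg0.57Fe0.43)3KAlSi3O10(OH)2) = 457.941 g/mol, so wt% Fe = 72.040/457.941 × 100 = 15.73%.
28.48 − 15.73 = 12.75 pp.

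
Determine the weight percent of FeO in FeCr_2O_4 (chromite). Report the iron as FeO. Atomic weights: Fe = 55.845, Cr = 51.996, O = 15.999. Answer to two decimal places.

32.10 wt%

Molar mass of FeCr_2O_4 = 1×55.845 + 2×51.996 + 4×15.999 = 223.833 g/mol.
Each formula unit contains 1 Fe, equivalent to 1/1 = 1.0000 mol FeO.
M(FeO) = 1×55.845 + 1×15.999 = 71.844 g/mol.
Mass of FeO per formula unit = 1.0000 × 71.844 = 71.844 g.
FeO wt% = 71.844 / 223.833 × 100 = 32.10%.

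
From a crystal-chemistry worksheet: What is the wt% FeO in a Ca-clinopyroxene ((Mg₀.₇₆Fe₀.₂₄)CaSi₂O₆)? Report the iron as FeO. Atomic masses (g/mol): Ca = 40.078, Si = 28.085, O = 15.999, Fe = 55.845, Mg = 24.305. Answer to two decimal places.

Formula mass = 224.117 g/mol.
0.24 Fe → 0.2400 mol FeO per formula unit; M(FeO) = 71.844, so FeO mass = 17.243 g.
17.243/224.117 × 100 = 7.69 wt%.

7.69 wt%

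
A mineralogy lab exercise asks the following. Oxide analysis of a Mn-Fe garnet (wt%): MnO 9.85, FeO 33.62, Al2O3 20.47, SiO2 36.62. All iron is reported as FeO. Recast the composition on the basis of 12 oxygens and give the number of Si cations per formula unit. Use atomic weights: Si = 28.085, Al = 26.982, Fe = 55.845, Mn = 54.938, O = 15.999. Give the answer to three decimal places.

3.012 Si apfu

MnO (M=70.937): mol = 0.13886; Mn = 0.13886, O = 0.13886.
FeO (M=71.844): mol = 0.46796; Fe = 0.46796, O = 0.46796.
Al2O3 (M=101.961): mol = 0.20076; Al = 0.40152, O = 0.60228.
SiO2 (M=60.083): mol = 0.60949; Si = 0.60949, O = 1.21898.
ΣO = 2.42808; factor = 12/ΣO = 4.94218.
Si apfu = 0.60949 × 4.94218 = 3.012.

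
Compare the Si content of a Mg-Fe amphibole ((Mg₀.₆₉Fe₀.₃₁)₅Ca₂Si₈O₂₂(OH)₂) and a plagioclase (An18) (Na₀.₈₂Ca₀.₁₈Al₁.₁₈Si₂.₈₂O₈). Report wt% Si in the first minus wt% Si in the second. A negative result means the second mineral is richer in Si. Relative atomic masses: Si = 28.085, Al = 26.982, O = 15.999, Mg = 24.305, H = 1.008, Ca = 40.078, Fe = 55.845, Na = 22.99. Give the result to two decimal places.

-3.79 percentage points

M((Mg₀.₆₉Fe₀.₃₁)₅Ca₂Si₈O₂₂(OH)₂) = 861.240 g/mol, so wt% Si = 224.680/861.240 × 100 = 26.09%.
M(Na₀.₈₂Ca₀.₁₈Al₁.₁₈Si₂.₈₂O₈) = 265.096 g/mol, so wt% Si = 79.200/265.096 × 100 = 29.88%.
26.09 − 29.88 = -3.79 pp.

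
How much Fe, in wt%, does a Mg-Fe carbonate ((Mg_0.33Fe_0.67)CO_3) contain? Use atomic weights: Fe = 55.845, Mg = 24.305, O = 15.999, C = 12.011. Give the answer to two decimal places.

M((Mg_0.33Fe_0.67)CO_3) = 105.445 g/mol.
Fe contributes 0.67 × 55.845 = 37.416 g per mole.
37.416/105.445 = 0.3548 → 35.48%.

35.48 wt%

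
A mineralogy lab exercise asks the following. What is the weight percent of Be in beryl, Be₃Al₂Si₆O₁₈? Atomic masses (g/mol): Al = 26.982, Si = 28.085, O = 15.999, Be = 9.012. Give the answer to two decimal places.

M(Be₃Al₂Si₆O₁₈) = 537.492 g/mol.
Be contributes 3 × 9.012 = 27.036 g per mole.
27.036/537.492 = 0.0503 → 5.03%.

5.03 weight percent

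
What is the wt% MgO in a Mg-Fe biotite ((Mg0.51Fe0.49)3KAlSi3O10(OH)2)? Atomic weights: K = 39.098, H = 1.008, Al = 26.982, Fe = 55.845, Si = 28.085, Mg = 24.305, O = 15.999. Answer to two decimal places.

M((Mg0.51Fe0.49)3KAlSi3O10(OH)2) = 463.618 g/mol; M(MgO) = 40.304 g/mol.
Moles MgO per formula unit = 1.53 Mg ÷ 1 = 1.5300.
MgO fraction = (1.5300 × 40.304) / 463.618 = 61.665/463.618 = 0.1330.

13.30 wt%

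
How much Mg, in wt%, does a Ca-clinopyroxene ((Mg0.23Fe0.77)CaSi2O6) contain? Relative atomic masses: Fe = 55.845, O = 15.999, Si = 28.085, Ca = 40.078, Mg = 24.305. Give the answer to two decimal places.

2.32 wt%

Molar mass of (Mg0.23Fe0.77)CaSi2O6: 0.23×24.305 + 0.77×55.845 + 1×40.078 + 2×28.085 + 6×15.999 = 240.833 g/mol.
Mass of Mg per formula unit: 0.23 × 24.305 = 5.590 g.
Weight fraction Mg = 5.590 / 240.833 = 0.0232.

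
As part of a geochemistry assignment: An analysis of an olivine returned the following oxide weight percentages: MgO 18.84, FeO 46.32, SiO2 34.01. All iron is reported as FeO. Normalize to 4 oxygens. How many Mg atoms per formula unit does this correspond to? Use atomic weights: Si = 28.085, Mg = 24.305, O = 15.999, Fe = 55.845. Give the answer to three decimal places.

0.833 Mg apfu

MgO: 18.84/40.304 = 0.46745 mol → 0.46745 mol Mg, 0.46745 mol O.
FeO: 46.32/71.844 = 0.64473 mol → 0.64473 mol Fe, 0.64473 mol O.
SiO2: 34.01/60.083 = 0.56605 mol → 0.56605 mol Si, 1.13210 mol O.
Total oxygen = 2.24428 mol. Normalization factor = 4/2.24428 = 1.78231.
Mg per 4 O = 0.46745 × 1.78231 = 0.833.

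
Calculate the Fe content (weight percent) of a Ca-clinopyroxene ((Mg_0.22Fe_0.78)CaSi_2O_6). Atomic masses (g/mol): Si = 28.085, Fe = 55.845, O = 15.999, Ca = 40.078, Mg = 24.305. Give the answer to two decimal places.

18.06 weight percent

M((Mg_0.22Fe_0.78)CaSi_2O_6) = 241.148 g/mol.
Fe contributes 0.78 × 55.845 = 43.559 g per mole.
43.559/241.148 = 0.1806 → 18.06%.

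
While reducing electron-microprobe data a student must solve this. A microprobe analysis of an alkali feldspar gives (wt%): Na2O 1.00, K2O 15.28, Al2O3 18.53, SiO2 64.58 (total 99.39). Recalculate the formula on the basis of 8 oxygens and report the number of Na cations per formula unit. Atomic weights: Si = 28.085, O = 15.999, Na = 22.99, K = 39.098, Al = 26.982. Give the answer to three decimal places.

0.090 Na apfu

Na2O: 1.00/61.979 = 0.01613 mol → 0.03226 mol Na, 0.01613 mol O.
K2O: 15.28/94.195 = 0.16222 mol → 0.32444 mol K, 0.16222 mol O.
Al2O3: 18.53/101.961 = 0.18174 mol → 0.36348 mol Al, 0.54522 mol O.
SiO2: 64.58/60.083 = 1.07485 mol → 1.07485 mol Si, 2.14970 mol O.
Total oxygen = 2.87327 mol. Normalization factor = 8/2.87327 = 2.78428.
Na per 8 O = 0.03226 × 2.78428 = 0.090.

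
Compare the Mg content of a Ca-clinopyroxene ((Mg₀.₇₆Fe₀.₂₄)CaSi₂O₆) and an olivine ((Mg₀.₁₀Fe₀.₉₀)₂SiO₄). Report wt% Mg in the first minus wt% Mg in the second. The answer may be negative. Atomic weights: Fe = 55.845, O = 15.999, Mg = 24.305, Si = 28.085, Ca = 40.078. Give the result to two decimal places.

M((Mg₀.₇₆Fe₀.₂₄)CaSi₂O₆) = 224.117 g/mol, so wt% Mg = 18.472/224.117 × 100 = 8.24%.
M((Mg₀.₁₀Fe₀.₉₀)₂SiO₄) = 197.463 g/mol, so wt% Mg = 4.861/197.463 × 100 = 2.46%.
8.24 − 2.46 = 5.78 pp.

5.78 percentage points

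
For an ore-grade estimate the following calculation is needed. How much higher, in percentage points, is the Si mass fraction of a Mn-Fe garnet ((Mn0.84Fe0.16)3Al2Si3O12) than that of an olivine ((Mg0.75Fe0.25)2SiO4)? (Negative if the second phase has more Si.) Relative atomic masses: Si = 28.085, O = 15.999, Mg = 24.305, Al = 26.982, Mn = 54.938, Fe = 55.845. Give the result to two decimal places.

-0.94 percentage points

First mineral: 84.255 g Si in 495.456 g formula = 17.01 wt% Si.
Second mineral: 28.085 g Si in 156.461 g formula = 17.95 wt% Si.
17.01% − 17.95% gives a difference of -0.94 percentage points.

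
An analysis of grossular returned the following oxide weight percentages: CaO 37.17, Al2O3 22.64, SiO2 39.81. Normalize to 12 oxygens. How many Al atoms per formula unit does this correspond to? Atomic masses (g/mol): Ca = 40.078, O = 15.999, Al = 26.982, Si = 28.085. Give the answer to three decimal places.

2.008 Al apfu

37.17 wt% CaO ÷ 56.077 g/mol = 0.66284 mol, giving 0.66284 Ca and 0.66284 O.
22.64 wt% Al2O3 ÷ 101.961 g/mol = 0.22205 mol, giving 0.44410 Al and 0.66615 O.
39.81 wt% SiO2 ÷ 60.083 g/mol = 0.66258 mol, giving 0.66258 Si and 1.32516 O.
Oxygen sums to 2.65415; scaling by 12/2.65415 = 4.52122 puts the formula on 12 O.
Al: 0.44410 × 4.52122 = 2.008 atoms per formula unit.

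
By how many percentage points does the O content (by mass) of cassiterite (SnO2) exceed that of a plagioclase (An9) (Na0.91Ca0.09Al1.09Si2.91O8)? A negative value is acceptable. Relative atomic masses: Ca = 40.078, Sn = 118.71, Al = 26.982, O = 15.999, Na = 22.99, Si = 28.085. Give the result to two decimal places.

-27.31 percentage points

First mineral: 31.998 g O in 150.708 g formula = 21.23 wt% O.
Second mineral: 127.992 g O in 263.658 g formula = 48.54 wt% O.
21.23% − 48.54% gives a difference of -27.31 percentage points.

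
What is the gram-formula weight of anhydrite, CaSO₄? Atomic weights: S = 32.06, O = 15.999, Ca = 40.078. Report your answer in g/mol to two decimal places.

The formula mass is the sum 1×40.078 + 1×32.06 + 4×15.999.

136.13 g/mol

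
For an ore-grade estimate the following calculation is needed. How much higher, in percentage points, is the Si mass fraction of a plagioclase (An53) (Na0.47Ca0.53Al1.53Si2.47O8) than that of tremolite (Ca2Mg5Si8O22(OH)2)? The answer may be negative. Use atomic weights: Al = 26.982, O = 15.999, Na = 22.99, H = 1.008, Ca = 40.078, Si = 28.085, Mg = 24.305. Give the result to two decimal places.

First mineral: 69.370 g Si in 270.691 g formula = 25.63 wt% Si.
Second mineral: 224.680 g Si in 812.353 g formula = 27.66 wt% Si.
25.63% − 27.66% gives a difference of -2.03 percentage points.

-2.03 percentage points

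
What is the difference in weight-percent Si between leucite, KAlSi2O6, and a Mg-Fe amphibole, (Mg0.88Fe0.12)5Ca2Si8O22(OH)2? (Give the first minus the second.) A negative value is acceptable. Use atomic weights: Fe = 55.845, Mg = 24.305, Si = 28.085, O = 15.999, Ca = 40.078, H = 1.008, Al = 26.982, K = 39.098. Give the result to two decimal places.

-1.29 percentage points

Si in KAlSi2O6: molar mass 218.244 g/mol; 2×28.085 = 56.170 g → 25.74 wt%.
Si in (Mg0.88Fe0.12)5Ca2Si8O22(OH)2: molar mass 831.277 g/mol; 8×28.085 = 224.680 g → 27.03 wt%.
Difference = 25.74 − 27.03 = -1.29 percentage points.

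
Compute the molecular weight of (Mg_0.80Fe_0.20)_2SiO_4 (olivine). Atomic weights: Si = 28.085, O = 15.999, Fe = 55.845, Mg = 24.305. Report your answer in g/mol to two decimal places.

153.31 g/mol

M = 1.60*24.305 + 0.40*55.845 + 1*28.085 + 4*15.999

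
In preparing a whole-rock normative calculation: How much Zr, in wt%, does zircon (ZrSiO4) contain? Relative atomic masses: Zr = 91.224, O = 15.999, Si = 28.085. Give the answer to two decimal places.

Molar mass of ZrSiO4: 1*91.224 + 1*28.085 + 4*15.999 = 183.305 g/mol.
Mass of Zr per formula unit: 1 × 91.224 = 91.224 g.
Weight fraction Zr = 91.224 / 183.305 = 0.4977.

49.77 wt%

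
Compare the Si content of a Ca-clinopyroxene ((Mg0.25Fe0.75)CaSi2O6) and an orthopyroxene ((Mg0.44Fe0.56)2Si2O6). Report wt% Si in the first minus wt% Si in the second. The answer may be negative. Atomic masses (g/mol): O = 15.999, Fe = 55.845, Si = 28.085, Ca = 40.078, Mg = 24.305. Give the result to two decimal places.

M((Mg0.25Fe0.75)CaSi2O6) = 240.202 g/mol, so wt% Si = 56.170/240.202 × 100 = 23.38%.
M((Mg0.44Fe0.56)2Si2O6) = 236.099 g/mol, so wt% Si = 56.170/236.099 × 100 = 23.79%.
23.38 − 23.79 = -0.41 pp.

-0.41 percentage points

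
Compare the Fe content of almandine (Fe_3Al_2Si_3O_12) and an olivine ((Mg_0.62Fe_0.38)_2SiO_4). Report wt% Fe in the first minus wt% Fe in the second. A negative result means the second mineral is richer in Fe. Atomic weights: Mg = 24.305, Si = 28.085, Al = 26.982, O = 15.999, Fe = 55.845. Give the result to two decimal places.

Fe in Fe_3Al_2Si_3O_12: molar mass 497.742 g/mol; 3×55.845 = 167.535 g → 33.66 wt%.
Fe in (Mg_0.62Fe_0.38)_2SiO_4: molar mass 164.661 g/mol; 0.76×55.845 = 42.442 g → 25.78 wt%.
Difference = 33.66 − 25.78 = 7.88 percentage points.

7.88 percentage points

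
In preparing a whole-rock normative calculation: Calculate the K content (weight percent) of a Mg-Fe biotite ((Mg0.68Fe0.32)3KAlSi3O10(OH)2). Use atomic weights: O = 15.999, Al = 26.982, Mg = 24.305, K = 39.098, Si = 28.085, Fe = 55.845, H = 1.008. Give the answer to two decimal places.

8.74 weight percent

Formula mass = 2.04*24.305 + 0.96*55.845 + 1*39.098 + 1*26.982 + 3*28.085 + 12*15.999 + 2*1.008 = 447.532 g/mol, of which 39.098 g is K.
So K makes up 39.098/447.532 = 0.0874 of the mass, i.e. 8.74%.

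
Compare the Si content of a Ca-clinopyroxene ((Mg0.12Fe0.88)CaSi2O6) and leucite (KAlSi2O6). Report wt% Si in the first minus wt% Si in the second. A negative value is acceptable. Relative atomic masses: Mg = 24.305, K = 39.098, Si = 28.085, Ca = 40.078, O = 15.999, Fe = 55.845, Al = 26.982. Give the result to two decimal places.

First mineral: 56.170 g Si in 244.302 g formula = 22.99 wt% Si.
Second mineral: 56.170 g Si in 218.244 g formula = 25.74 wt% Si.
22.99% − 25.74% gives a difference of -2.75 percentage points.

-2.75 percentage points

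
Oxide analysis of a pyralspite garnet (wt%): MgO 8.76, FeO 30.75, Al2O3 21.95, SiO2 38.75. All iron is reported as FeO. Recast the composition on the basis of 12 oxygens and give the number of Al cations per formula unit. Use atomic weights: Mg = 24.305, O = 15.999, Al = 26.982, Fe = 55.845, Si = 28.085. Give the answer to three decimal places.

MgO (M=40.304): mol = 0.21735; Mg = 0.21735, O = 0.21735.
FeO (M=71.844): mol = 0.42801; Fe = 0.42801, O = 0.42801.
Al2O3 (M=101.961): mol = 0.21528; Al = 0.43056, O = 0.64584.
SiO2 (M=60.083): mol = 0.64494; Si = 0.64494, O = 1.28988.
ΣO = 2.58108; factor = 12/ΣO = 4.64922.
Al apfu = 0.43056 × 4.64922 = 2.002.

2.002 Al apfu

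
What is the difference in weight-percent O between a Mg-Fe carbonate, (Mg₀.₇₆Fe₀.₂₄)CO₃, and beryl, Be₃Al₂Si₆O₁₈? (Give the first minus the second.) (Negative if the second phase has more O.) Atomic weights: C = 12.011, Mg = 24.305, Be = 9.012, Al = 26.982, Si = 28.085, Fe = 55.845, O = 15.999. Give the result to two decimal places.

-1.34 percentage points

O in (Mg₀.₇₆Fe₀.₂₄)CO₃: molar mass 91.883 g/mol; 3×15.999 = 47.997 g → 52.24 wt%.
O in Be₃Al₂Si₆O₁₈: molar mass 537.492 g/mol; 18×15.999 = 287.982 g → 53.58 wt%.
Difference = 52.24 − 53.58 = -1.34 percentage points.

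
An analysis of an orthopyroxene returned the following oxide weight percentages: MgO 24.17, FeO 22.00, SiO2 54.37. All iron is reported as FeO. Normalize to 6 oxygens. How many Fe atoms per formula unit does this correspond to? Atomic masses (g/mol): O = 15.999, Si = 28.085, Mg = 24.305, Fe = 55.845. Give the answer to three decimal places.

24.17 wt% MgO ÷ 40.304 g/mol = 0.59969 mol, giving 0.59969 Mg and 0.59969 O.
22.00 wt% FeO ÷ 71.844 g/mol = 0.30622 mol, giving 0.30622 Fe and 0.30622 O.
54.37 wt% SiO2 ÷ 60.083 g/mol = 0.90491 mol, giving 0.90491 Si and 1.80982 O.
Oxygen sums to 2.71573; scaling by 6/2.71573 = 2.20935 puts the formula on 6 O.
Fe: 0.30622 × 2.20935 = 0.677 atoms per formula unit.

0.677 Fe apfu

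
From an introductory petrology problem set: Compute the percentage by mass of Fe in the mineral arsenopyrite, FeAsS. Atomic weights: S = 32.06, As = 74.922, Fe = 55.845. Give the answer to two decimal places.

34.30 wt%

Molar mass of FeAsS: 1·55.845 + 1·74.922 + 1·32.06 = 162.827 g/mol.
Mass of Fe per formula unit: 1 × 55.845 = 55.845 g.
Weight fraction Fe = 55.845 / 162.827 = 0.3430.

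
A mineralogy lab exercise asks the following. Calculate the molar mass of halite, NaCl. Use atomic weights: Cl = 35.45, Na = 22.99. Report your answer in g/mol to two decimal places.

Na: 1 × 22.99 = 22.9900
Cl: 1 × 35.45 = 35.4500
Summing the contributions gives the formula mass.

58.44 g/mol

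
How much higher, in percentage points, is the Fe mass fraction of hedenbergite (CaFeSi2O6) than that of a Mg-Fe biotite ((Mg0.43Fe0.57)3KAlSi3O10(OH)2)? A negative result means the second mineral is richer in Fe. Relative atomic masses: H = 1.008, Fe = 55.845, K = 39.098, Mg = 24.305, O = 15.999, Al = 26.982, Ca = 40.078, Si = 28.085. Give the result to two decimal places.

2.24 percentage points

M(CaFeSi2O6) = 248.087 g/mol, so wt% Fe = 55.845/248.087 × 100 = 22.51%.
M((Mg0.43Fe0.57)3KAlSi3O10(OH)2) = 471.187 g/mol, so wt% Fe = 95.495/471.187 × 100 = 20.27%.
22.51 − 20.27 = 2.24 pp.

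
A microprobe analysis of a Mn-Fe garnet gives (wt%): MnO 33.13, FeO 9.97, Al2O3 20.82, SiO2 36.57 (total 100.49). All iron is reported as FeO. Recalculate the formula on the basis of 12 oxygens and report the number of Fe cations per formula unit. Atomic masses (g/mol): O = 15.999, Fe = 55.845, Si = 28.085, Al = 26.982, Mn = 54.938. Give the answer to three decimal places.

0.684 Fe apfu

33.13 wt% MnO ÷ 70.937 g/mol = 0.46703 mol, giving 0.46703 Mn and 0.46703 O.
9.97 wt% FeO ÷ 71.844 g/mol = 0.13877 mol, giving 0.13877 Fe and 0.13877 O.
20.82 wt% Al2O3 ÷ 101.961 g/mol = 0.20420 mol, giving 0.40840 Al and 0.61260 O.
36.57 wt% SiO2 ÷ 60.083 g/mol = 0.60866 mol, giving 0.60866 Si and 1.21732 O.
Oxygen sums to 2.43572; scaling by 12/2.43572 = 4.92667 puts the formula on 12 O.
Fe: 0.13877 × 4.92667 = 0.684 atoms per formula unit.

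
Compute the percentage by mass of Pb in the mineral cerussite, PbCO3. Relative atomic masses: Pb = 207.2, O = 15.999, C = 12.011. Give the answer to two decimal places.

Molar mass of PbCO3: 1*207.2 + 1*12.011 + 3*15.999 = 267.208 g/mol.
Mass of Pb per formula unit: 1 × 207.2 = 207.200 g.
Weight fraction Pb = 207.200 / 267.208 = 0.7754.

77.54 weight percent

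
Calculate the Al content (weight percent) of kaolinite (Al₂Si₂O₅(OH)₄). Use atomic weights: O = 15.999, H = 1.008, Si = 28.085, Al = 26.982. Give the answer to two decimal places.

M(Al₂Si₂O₅(OH)₄) = 258.157 g/mol.
Al contributes 2 × 26.982 = 53.964 g per mole.
53.964/258.157 = 0.2090 → 20.90%.

20.90 weight percent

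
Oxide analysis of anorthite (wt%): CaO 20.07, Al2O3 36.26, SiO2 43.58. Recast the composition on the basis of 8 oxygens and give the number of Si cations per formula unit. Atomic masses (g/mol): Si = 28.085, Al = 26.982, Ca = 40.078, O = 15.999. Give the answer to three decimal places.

2.018 Si apfu

20.07 wt% CaO ÷ 56.077 g/mol = 0.35790 mol, giving 0.35790 Ca and 0.35790 O.
36.26 wt% Al2O3 ÷ 101.961 g/mol = 0.35563 mol, giving 0.71126 Al and 1.06689 O.
43.58 wt% SiO2 ÷ 60.083 g/mol = 0.72533 mol, giving 0.72533 Si and 1.45066 O.
Oxygen sums to 2.87545; scaling by 8/2.87545 = 2.78217 puts the formula on 8 O.
Si: 0.72533 × 2.78217 = 2.018 atoms per formula unit.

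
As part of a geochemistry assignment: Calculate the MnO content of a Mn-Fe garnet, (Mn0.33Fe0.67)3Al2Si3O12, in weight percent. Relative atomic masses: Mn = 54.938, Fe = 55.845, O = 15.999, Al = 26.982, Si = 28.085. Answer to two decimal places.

M((Mn0.33Fe0.67)3Al2Si3O12) = 496.844 g/mol; M(MnO) = 70.937 g/mol.
Moles MnO per formula unit = 0.99 Mn ÷ 1 = 0.9900.
MnO fraction = (0.9900 × 70.937) / 496.844 = 70.228/496.844 = 0.1413.

14.13 wt%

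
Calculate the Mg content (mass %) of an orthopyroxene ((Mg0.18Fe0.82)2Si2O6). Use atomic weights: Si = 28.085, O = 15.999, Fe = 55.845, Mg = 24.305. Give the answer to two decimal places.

Molar mass of (Mg0.18Fe0.82)2Si2O6: 0.36×24.305 + 1.64×55.845 + 2×28.085 + 6×15.999 = 252.500 g/mol.
Mass of Mg per formula unit: 0.36 × 24.305 = 8.750 g.
Weight fraction Mg = 8.750 / 252.500 = 0.0347.

3.47 mass %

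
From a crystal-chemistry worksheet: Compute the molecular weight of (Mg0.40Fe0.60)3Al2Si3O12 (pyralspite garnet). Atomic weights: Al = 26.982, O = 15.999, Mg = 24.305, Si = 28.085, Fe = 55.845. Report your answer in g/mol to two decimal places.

459.89 g/mol

Mg: 1.20 × 24.305 = 29.1660
Fe: 1.80 × 55.845 = 100.5210
Al: 2 × 26.982 = 53.9640
Si: 3 × 28.085 = 84.2550
O: 12 × 15.999 = 191.9880
Summing the contributions gives the formula mass.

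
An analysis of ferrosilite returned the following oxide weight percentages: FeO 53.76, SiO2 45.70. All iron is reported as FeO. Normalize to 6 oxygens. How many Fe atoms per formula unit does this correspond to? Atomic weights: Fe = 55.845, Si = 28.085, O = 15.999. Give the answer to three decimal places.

1.978 Fe apfu

53.76 wt% FeO ÷ 71.844 g/mol = 0.74829 mol, giving 0.74829 Fe and 0.74829 O.
45.70 wt% SiO2 ÷ 60.083 g/mol = 0.76061 mol, giving 0.76061 Si and 1.52122 O.
Oxygen sums to 2.26951; scaling by 6/2.26951 = 2.64374 puts the formula on 6 O.
Fe: 0.74829 × 2.64374 = 1.978 atoms per formula unit.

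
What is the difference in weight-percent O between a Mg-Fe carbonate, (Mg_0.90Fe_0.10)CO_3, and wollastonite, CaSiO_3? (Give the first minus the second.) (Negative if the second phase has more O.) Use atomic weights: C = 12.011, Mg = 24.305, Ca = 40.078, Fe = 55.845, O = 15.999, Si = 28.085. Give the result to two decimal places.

M((Mg_0.90Fe_0.10)CO_3) = 87.467 g/mol, so wt% O = 47.997/87.467 × 100 = 54.87%.
M(CaSiO_3) = 116.160 g/mol, so wt% O = 47.997/116.160 × 100 = 41.32%.
54.87 − 41.32 = 13.55 pp.

13.55 percentage points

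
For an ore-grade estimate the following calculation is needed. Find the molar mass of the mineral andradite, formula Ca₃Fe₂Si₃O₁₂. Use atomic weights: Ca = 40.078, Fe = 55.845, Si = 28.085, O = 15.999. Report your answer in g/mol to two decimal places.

The formula mass is the sum 3(40.078) + 2(55.845) + 3(28.085) + 12(15.999).

508.17 g/mol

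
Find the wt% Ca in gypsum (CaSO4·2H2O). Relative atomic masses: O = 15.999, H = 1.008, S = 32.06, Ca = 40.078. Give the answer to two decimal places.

Formula mass = 1×40.078 + 1×32.06 + 6×15.999 + 4×1.008 = 172.164 g/mol, of which 40.078 g is Ca.
So Ca makes up 40.078/172.164 = 0.2328 of the mass, i.e. 23.28%.

23.28 mass %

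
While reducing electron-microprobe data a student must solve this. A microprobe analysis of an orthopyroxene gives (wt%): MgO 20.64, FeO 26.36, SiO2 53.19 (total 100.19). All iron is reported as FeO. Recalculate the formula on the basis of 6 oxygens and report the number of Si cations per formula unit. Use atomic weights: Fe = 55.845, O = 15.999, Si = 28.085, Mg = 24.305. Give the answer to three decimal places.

2.005 Si apfu

MgO: 20.64/40.304 = 0.51211 mol → 0.51211 mol Mg, 0.51211 mol O.
FeO: 26.36/71.844 = 0.36691 mol → 0.36691 mol Fe, 0.36691 mol O.
SiO2: 53.19/60.083 = 0.88528 mol → 0.88528 mol Si, 1.77056 mol O.
Total oxygen = 2.64958 mol. Normalization factor = 6/2.64958 = 2.26451.
Si per 6 O = 0.88528 × 2.26451 = 2.005.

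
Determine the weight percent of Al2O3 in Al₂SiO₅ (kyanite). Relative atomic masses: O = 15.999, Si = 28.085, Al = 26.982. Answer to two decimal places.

62.92 wt%

M(Al₂SiO₅) = 162.044 g/mol; M(Al2O3) = 101.961 g/mol.
Moles Al2O3 per formula unit = 2 Al ÷ 2 = 1.0000.
Al2O3 fraction = (1.0000 × 101.961) / 162.044 = 101.961/162.044 = 0.6292.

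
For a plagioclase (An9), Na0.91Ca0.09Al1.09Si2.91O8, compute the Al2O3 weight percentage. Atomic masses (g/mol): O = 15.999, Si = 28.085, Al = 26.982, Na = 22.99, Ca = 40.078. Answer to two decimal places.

21.08 wt%

Molar mass of Na0.91Ca0.09Al1.09Si2.91O8 = 0.91·22.99 + 0.09·40.078 + 1.09·26.982 + 2.91·28.085 + 8·15.999 = 263.658 g/mol.
Each formula unit contains 1.09 Al, equivalent to 1.09/2 = 0.5450 mol Al2O3.
M(Al2O3) = 2×26.982 + 3×15.999 = 101.961 g/mol.
Mass of Al2O3 per formula unit = 0.5450 × 101.961 = 55.569 g.
Al2O3 wt% = 55.569 / 263.658 × 100 = 21.08%.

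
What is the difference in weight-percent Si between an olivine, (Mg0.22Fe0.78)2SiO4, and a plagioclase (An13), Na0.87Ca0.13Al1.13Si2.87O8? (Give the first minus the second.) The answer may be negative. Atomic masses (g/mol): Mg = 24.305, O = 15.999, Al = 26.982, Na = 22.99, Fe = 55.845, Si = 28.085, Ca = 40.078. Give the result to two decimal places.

M((Mg0.22Fe0.78)2SiO4) = 189.893 g/mol, so wt% Si = 28.085/189.893 × 100 = 14.79%.
M(Na0.87Ca0.13Al1.13Si2.87O8) = 264.297 g/mol, so wt% Si = 80.604/264.297 × 100 = 30.50%.
14.79 − 30.50 = -15.71 pp.

-15.71 percentage points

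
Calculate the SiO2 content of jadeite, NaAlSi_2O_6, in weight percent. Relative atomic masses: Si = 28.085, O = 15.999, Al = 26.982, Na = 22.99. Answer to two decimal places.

M(NaAlSi_2O_6) = 202.136 g/mol; M(SiO2) = 60.083 g/mol.
Moles SiO2 per formula unit = 2 Si ÷ 1 = 2.0000.
SiO2 fraction = (2.0000 × 60.083) / 202.136 = 120.166/202.136 = 0.5945.

59.45 wt%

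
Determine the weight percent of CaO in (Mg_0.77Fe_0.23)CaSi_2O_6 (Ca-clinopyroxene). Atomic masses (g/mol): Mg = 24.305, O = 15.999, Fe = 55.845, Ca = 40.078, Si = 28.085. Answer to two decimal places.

25.06 wt%

Formula mass = 223.801 g/mol.
1 Ca → 1.0000 mol CaO per formula unit; M(CaO) = 56.077, so CaO mass = 56.077 g.
56.077/223.801 × 100 = 25.06 wt%.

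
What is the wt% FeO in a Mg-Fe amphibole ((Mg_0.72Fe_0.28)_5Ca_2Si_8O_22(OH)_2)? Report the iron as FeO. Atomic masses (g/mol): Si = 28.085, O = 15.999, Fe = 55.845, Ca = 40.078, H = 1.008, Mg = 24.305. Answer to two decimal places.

Molar mass of (Mg_0.72Fe_0.28)_5Ca_2Si_8O_22(OH)_2 = 3.60*24.305 + 1.40*55.845 + 2*40.078 + 8*28.085 + 24*15.999 + 2*1.008 = 856.509 g/mol.
Each formula unit contains 1.40 Fe, equivalent to 1.40/1 = 1.4000 mol FeO.
M(FeO) = 1×55.845 + 1×15.999 = 71.844 g/mol.
Mass of FeO per formula unit = 1.4000 × 71.844 = 100.582 g.
FeO wt% = 100.582 / 856.509 × 100 = 11.74%.

11.74 wt%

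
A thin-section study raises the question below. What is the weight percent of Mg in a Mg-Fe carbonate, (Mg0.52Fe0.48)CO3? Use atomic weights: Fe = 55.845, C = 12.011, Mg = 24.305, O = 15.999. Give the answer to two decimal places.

M((Mg0.52Fe0.48)CO3) = 99.452 g/mol.
Mg contributes 0.52 × 24.305 = 12.639 g per mole.
12.639/99.452 = 0.1271 → 12.71%.

12.71 wt%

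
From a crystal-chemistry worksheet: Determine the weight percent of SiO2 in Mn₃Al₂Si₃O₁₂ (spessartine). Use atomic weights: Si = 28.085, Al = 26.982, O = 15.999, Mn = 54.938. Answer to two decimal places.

36.41 wt%

M(Mn₃Al₂Si₃O₁₂) = 495.021 g/mol; M(SiO2) = 60.083 g/mol.
Moles SiO2 per formula unit = 3 Si ÷ 1 = 3.0000.
SiO2 fraction = (3.0000 × 60.083) / 495.021 = 180.249/495.021 = 0.3641.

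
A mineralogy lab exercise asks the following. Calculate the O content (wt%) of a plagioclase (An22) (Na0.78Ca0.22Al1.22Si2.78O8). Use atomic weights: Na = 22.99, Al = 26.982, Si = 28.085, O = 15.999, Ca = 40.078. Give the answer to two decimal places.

48.17 wt%

M(Na0.78Ca0.22Al1.22Si2.78O8) = 265.736 g/mol.
O contributes 8 × 15.999 = 127.992 g per mole.
127.992/265.736 = 0.4817 → 48.17%.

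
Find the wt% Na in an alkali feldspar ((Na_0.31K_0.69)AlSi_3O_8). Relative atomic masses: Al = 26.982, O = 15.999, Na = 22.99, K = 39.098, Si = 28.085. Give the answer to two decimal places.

2.61 mass %

M((Na_0.31K_0.69)AlSi_3O_8) = 273.334 g/mol.
Na contributes 0.31 × 22.99 = 7.127 g per mole.
7.127/273.334 = 0.0261 → 2.61%.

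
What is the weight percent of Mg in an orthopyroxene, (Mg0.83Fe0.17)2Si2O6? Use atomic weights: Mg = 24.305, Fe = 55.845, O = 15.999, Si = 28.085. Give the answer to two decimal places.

Molar mass of (Mg0.83Fe0.17)2Si2O6: 1.66×24.305 + 0.34×55.845 + 2×28.085 + 6×15.999 = 211.498 g/mol.
Mass of Mg per formula unit: 1.66 × 24.305 = 40.346 g.
Weight fraction Mg = 40.346 / 211.498 = 0.1908.

19.08 wt%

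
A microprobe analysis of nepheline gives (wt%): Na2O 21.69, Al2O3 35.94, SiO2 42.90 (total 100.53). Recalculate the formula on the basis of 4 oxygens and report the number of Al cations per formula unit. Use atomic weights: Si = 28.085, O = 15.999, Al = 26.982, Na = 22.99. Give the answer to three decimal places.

0.995 Al apfu

Na2O: 21.69/61.979 = 0.34996 mol → 0.69992 mol Na, 0.34996 mol O.
Al2O3: 35.94/101.961 = 0.35249 mol → 0.70498 mol Al, 1.05747 mol O.
SiO2: 42.90/60.083 = 0.71401 mol → 0.71401 mol Si, 1.42802 mol O.
Total oxygen = 2.83545 mol. Normalization factor = 4/2.83545 = 1.41071.
Al per 4 O = 0.70498 × 1.41071 = 0.995.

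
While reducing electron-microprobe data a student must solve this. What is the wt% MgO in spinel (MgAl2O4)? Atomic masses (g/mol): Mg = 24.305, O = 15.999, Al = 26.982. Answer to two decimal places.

Molar mass of MgAl2O4 = 1×24.305 + 2×26.982 + 4×15.999 = 142.265 g/mol.
Each formula unit contains 1 Mg, equivalent to 1/1 = 1.0000 mol MgO.
M(MgO) = 1×24.305 + 1×15.999 = 40.304 g/mol.
Mass of MgO per formula unit = 1.0000 × 40.304 = 40.304 g.
MgO wt% = 40.304 / 142.265 × 100 = 28.33%.

28.33 wt%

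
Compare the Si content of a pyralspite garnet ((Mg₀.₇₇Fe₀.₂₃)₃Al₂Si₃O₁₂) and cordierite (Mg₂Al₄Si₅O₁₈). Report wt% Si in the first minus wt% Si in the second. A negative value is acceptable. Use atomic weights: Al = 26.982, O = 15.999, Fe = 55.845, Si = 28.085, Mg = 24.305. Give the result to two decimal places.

-4.18 percentage points

Si in (Mg₀.₇₇Fe₀.₂₃)₃Al₂Si₃O₁₂: molar mass 424.885 g/mol; 3×28.085 = 84.255 g → 19.83 wt%.
Si in Mg₂Al₄Si₅O₁₈: molar mass 584.945 g/mol; 5×28.085 = 140.425 g → 24.01 wt%.
Difference = 19.83 − 24.01 = -4.18 percentage points.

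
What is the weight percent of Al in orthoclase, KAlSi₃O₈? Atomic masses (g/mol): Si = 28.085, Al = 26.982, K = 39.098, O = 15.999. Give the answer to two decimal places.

9.69 mass %

Formula mass = 1*39.098 + 1*26.982 + 3*28.085 + 8*15.999 = 278.327 g/mol, of which 26.982 g is Al.
So Al makes up 26.982/278.327 = 0.0969 of the mass, i.e. 9.69%.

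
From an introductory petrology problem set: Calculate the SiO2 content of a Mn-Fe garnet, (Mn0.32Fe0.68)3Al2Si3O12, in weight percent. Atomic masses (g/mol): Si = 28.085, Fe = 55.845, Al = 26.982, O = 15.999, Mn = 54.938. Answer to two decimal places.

M((Mn0.32Fe0.68)3Al2Si3O12) = 496.871 g/mol; M(SiO2) = 60.083 g/mol.
Moles SiO2 per formula unit = 3 Si ÷ 1 = 3.0000.
SiO2 fraction = (3.0000 × 60.083) / 496.871 = 180.249/496.871 = 0.3628.

36.28 wt%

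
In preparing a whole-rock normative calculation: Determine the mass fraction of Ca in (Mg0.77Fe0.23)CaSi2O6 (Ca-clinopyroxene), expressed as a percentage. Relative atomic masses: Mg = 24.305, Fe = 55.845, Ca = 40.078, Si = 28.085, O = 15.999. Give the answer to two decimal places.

Formula mass = 0.77·24.305 + 0.23·55.845 + 1·40.078 + 2·28.085 + 6·15.999 = 223.801 g/mol, of which 40.078 g is Ca.
So Ca makes up 40.078/223.801 = 0.1791 of the mass, i.e. 17.91%.

17.91 wt%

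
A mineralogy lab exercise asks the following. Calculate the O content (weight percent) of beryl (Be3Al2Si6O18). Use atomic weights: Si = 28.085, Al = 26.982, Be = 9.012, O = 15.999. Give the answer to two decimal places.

53.58 weight percent

M(Be3Al2Si6O18) = 537.492 g/mol.
O contributes 18 × 15.999 = 287.982 g per mole.
287.982/537.492 = 0.5358 → 53.58%.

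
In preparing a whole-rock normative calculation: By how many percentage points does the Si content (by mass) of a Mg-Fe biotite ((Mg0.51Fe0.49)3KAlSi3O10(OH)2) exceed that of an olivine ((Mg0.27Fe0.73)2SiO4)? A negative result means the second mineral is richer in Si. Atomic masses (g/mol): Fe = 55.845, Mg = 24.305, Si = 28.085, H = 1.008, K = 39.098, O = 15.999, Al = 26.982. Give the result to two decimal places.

M((Mg0.51Fe0.49)3KAlSi3O10(OH)2) = 463.618 g/mol, so wt% Si = 84.255/463.618 × 100 = 18.17%.
M((Mg0.27Fe0.73)2SiO4) = 186.739 g/mol, so wt% Si = 28.085/186.739 × 100 = 15.04%.
18.17 − 15.04 = 3.13 pp.

3.13 percentage points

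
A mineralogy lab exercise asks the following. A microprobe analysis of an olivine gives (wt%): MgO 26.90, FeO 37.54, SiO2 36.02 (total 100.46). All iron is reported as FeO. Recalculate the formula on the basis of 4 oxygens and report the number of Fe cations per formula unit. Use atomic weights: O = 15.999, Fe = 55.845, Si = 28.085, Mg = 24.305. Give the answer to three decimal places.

0.875 Fe apfu

MgO (M=40.304): mol = 0.66743; Mg = 0.66743, O = 0.66743.
FeO (M=71.844): mol = 0.52252; Fe = 0.52252, O = 0.52252.
SiO2 (M=60.083): mol = 0.59950; Si = 0.59950, O = 1.19900.
ΣO = 2.38895; factor = 4/ΣO = 1.67438.
Fe apfu = 0.52252 × 1.67438 = 0.875.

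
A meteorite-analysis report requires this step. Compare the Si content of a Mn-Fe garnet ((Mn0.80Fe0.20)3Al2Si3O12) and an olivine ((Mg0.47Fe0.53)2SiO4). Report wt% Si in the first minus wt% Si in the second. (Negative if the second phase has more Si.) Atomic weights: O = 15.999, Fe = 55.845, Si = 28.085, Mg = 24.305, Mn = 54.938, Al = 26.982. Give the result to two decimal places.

0.87 percentage points

First mineral: 84.255 g Si in 495.565 g formula = 17.00 wt% Si.
Second mineral: 28.085 g Si in 174.123 g formula = 16.13 wt% Si.
17.00% − 16.13% gives a difference of 0.87 percentage points.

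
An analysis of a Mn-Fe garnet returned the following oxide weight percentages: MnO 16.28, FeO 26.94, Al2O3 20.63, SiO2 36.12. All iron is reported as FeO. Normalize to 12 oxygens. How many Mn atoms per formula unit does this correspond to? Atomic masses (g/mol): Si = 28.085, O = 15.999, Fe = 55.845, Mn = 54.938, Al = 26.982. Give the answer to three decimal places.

1.141 Mn apfu

MnO (M=70.937): mol = 0.22950; Mn = 0.22950, O = 0.22950.
FeO (M=71.844): mol = 0.37498; Fe = 0.37498, O = 0.37498.
Al2O3 (M=101.961): mol = 0.20233; Al = 0.40466, O = 0.60699.
SiO2 (M=60.083): mol = 0.60117; Si = 0.60117, O = 1.20234.
ΣO = 2.41381; factor = 12/ΣO = 4.97139.
Mn apfu = 0.22950 × 4.97139 = 1.141.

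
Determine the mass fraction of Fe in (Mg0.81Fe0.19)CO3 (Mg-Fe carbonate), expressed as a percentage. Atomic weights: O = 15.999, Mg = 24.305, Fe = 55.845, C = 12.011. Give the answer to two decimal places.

M((Mg0.81Fe0.19)CO3) = 90.306 g/mol.
Fe contributes 0.19 × 55.845 = 10.611 g per mole.
10.611/90.306 = 0.1175 → 11.75%.

11.75 mass %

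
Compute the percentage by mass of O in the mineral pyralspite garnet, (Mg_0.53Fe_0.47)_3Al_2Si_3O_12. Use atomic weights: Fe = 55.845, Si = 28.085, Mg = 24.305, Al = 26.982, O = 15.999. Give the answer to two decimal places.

Molar mass of (Mg_0.53Fe_0.47)_3Al_2Si_3O_12: 1.59*24.305 + 1.41*55.845 + 2*26.982 + 3*28.085 + 12*15.999 = 447.593 g/mol.
Mass of O per formula unit: 12 × 15.999 = 191.988 g.
Weight fraction O = 191.988 / 447.593 = 0.4289.

42.89 wt%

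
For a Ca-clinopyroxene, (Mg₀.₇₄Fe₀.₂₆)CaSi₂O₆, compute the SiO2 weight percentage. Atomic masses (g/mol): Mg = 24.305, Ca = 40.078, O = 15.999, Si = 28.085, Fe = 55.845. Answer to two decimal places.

Formula mass = 224.747 g/mol.
2 Si → 2.0000 mol SiO2 per formula unit; M(SiO2) = 60.083, so SiO2 mass = 120.166 g.
120.166/224.747 × 100 = 53.47 wt%.

53.47 wt%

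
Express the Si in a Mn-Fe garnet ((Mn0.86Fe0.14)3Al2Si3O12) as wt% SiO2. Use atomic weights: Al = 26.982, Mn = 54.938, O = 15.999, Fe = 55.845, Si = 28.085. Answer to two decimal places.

Formula mass = 495.402 g/mol.
3 Si → 3.0000 mol SiO2 per formula unit; M(SiO2) = 60.083, so SiO2 mass = 180.249 g.
180.249/495.402 × 100 = 36.38 wt%.

36.38 wt%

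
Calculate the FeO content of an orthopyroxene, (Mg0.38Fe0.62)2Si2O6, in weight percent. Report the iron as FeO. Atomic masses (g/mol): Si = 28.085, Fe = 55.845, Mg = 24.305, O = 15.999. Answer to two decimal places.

37.14 wt%

Formula mass = 239.884 g/mol.
1.24 Fe → 1.2400 mol FeO per formula unit; M(FeO) = 71.844, so FeO mass = 89.087 g.
89.087/239.884 × 100 = 37.14 wt%.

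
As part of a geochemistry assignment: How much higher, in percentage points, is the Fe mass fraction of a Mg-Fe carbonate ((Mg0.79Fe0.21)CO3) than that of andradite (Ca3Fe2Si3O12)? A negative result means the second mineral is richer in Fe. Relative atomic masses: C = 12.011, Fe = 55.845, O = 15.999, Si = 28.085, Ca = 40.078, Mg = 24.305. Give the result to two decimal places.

-9.08 percentage points

First mineral: 11.727 g Fe in 90.936 g formula = 12.90 wt% Fe.
Second mineral: 111.690 g Fe in 508.167 g formula = 21.98 wt% Fe.
12.90% − 21.98% gives a difference of -9.08 percentage points.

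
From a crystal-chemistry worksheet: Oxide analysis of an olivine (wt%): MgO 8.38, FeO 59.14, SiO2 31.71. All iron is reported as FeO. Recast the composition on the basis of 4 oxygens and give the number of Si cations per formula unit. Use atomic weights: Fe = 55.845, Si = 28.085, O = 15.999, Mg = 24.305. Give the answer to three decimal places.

MgO: 8.38/40.304 = 0.20792 mol → 0.20792 mol Mg, 0.20792 mol O.
FeO: 59.14/71.844 = 0.82317 mol → 0.82317 mol Fe, 0.82317 mol O.
SiO2: 31.71/60.083 = 0.52777 mol → 0.52777 mol Si, 1.05554 mol O.
Total oxygen = 2.08663 mol. Normalization factor = 4/2.08663 = 1.91697.
Si per 4 O = 0.52777 × 1.91697 = 1.012.

1.012 Si apfu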